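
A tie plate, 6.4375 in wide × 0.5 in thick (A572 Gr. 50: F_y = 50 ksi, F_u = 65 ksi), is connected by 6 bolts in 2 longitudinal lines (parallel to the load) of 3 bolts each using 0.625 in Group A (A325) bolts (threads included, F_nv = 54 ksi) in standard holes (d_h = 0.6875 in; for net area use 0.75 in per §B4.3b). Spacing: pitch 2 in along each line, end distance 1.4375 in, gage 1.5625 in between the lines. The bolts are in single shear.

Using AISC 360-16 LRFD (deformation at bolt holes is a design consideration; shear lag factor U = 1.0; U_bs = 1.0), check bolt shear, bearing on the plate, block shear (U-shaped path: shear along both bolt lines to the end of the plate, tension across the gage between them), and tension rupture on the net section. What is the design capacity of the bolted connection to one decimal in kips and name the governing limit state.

74.6 kips (bolt shear governs)

Bolt shear: A_b = π(0.625)²/4 = 0.3068 in². φR_n = 0.75 × 54 × 0.3068 × 6 × 1 = 74.6 kips.
Bearing (0.5 in plate, F_u = 65 ksi): end bolts L_c = 1.4375 − 0.6875/2 = 1.09375, R_n = min(1.2×1.09375×0.5×65, 2.4×0.625×0.5×65) = 42.656 kips/bolt; interior L_c = 2 − 0.6875 = 1.3125, R_n = 48.75 kips/bolt. φR_n = 0.75 × (2×42.656 + 4×48.75) = 210.2 kips.
Block shear: shear path 2×[1.4375+2×2] = 2×5.4375 in, A_gv = 5.4375, A_nv = 2×(5.4375 − 2.5×0.75)×0.5 = 3.5625 in²; tension across gage: (1.5625 − 1×0.75)×0.5 = 0.40625 in². R_n = min(0.6×65×3.5625, 0.6×50×5.4375) + 1.0×65×0.40625 = min(138.94, 163.13) + 26.406 = 165.35 kips. φR_n = 0.75 × 165.35 = 124.0 kips.
Tension rupture (net): A_n = (6.4375 − 2×0.75)×0.5 = 2.4688 in² (U = 1.0, A_e = A_n). φR_n = 0.75 × 65 × 2.4688 = 120.4 kips.
Governing: min(74.6, 210.2, 124.0, 120.4) = 74.6 kips → bolt shear.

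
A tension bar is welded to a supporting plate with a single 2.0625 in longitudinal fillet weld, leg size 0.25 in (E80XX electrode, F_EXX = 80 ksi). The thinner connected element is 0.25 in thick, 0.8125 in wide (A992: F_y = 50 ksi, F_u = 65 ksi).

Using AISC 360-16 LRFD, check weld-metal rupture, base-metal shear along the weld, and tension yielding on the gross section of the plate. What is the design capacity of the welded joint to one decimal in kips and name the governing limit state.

9.1 kips (gross-section yield governs)

Weld metal: throat = 0.707×0.25 = 0.17675 in, L = 2.0625 in. φR_n = 0.75 × 0.6 × 80 × 0.17675 × 2.0625 = 13.1 kips.
Base metal shear (0.25 in plate): yield φR_n = 1.0×0.6×50×0.25×2.0625 = 15.5 kips; rupture φR_n = 0.75×0.6×65×0.25×2.0625 = 15.1 kips; take 15.1 kips (rupture).
Tension yield (gross): A_g = 0.8125×0.25 = 0.20313 in². φR_n = 0.90 × 50 × 0.20313 = 9.1 kips.
Governing: min(13.1, 15.1, 9.1) = 9.1 kips → gross-section yield.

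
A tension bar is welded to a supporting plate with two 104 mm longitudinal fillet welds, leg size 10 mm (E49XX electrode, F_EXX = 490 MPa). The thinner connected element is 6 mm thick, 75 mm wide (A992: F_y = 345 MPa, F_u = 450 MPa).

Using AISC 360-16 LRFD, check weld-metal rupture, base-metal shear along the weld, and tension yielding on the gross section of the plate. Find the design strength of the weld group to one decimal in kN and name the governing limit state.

Weld metal: throat = 0.707×10 = 7.07 mm, L = 2×104 = 208 mm. φR_n = 0.75 × 0.6 × 490 × 7.07 × 208 = 324.3 kN.
Base metal shear (6 mm plate): yield φR_n = 1.0×0.6×345×6×208 = 258.3 kN; rupture φR_n = 0.75×0.6×450×6×208 = 252.7 kN; take 252.7 kN (rupture).
Tension yield (gross): A_g = 75×6 = 450 mm². φR_n = 0.90 × 345 × 450 = 139.7 kN.
Governing: min(324.3, 252.7, 139.7) = 139.7 kN → gross-section yield.

139.7 kN (gross-section yield governs)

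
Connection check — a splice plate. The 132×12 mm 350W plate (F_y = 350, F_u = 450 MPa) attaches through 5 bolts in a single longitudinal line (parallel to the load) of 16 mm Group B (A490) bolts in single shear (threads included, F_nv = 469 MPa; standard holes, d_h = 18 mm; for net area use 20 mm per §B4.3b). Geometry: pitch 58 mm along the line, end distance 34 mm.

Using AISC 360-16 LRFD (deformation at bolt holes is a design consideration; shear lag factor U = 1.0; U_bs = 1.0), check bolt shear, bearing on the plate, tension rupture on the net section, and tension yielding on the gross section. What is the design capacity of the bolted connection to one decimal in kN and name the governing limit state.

353.6 kN (bolt shear governs)

Bolt shear: A_b = π(16)²/4 = 201.06 mm². φR_n = 0.75 × 469 × 201.06 × 5 × 1 = 353.6 kN.
Bearing (12 mm plate, F_u = 450 MPa): end bolts L_c = 34 − 18/2 = 25, R_n = min(1.2×25×12×450, 2.4×16×12×450) = 162 kN/bolt; interior L_c = 58 − 18 = 40, R_n = 207.36 kN/bolt. φR_n = 0.75 × (1×162 + 4×207.36) = 743.6 kN.
Tension rupture (net): A_n = (132 − 1×20)×12 = 1344 mm² (U = 1.0, A_e = A_n). φR_n = 0.75 × 450 × 1344 = 453.6 kN.
Tension yield (gross): A_g = 132×12 = 1584 mm². φR_n = 0.90 × 350 × 1584 = 499.0 kN.
Governing: min(353.6, 743.6, 453.6, 499.0) = 353.6 kN → bolt shear.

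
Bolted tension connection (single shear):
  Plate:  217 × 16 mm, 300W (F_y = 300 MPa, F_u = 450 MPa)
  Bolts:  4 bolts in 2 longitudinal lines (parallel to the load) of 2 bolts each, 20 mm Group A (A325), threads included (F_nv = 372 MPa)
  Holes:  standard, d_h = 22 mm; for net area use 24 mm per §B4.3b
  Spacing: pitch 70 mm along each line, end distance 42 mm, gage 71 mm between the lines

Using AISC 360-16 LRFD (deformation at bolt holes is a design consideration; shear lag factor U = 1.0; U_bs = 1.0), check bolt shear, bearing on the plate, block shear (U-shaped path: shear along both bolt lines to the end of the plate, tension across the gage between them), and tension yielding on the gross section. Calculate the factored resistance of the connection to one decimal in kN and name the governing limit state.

Bolt shear: A_b = π(20)²/4 = 314.16 mm². φR_n = 0.75 × 372 × 314.16 × 4 × 1 = 350.6 kN.
Bearing (16 mm plate, F_u = 450 MPa): end bolts L_c = 42 − 22/2 = 31, R_n = min(1.2×31×16×450, 2.4×20×16×450) = 267.84 kN/bolt; interior L_c = 70 − 22 = 48, R_n = 345.6 kN/bolt. φR_n = 0.75 × (2×267.84 + 2×345.6) = 920.2 kN.
Block shear: shear path 2×[42+1×70] = 2×112 mm, A_gv = 3584, A_nv = 2×(112 − 1.5×24)×16 = 2432 mm²; tension across gage: (71 − 1×24)×16 = 752 mm². R_n = min(0.6×450×2432, 0.6×300×3584) + 1.0×450×752 = min(656.64, 645.12) + 338.4 = 983.52 kN. φR_n = 0.75 × 983.52 = 737.6 kN.
Tension yield (gross): A_g = 217×16 = 3472 mm². φR_n = 0.90 × 300 × 3472 = 937.4 kN.
Governing: min(350.6, 920.2, 737.6, 937.4) = 350.6 kN → bolt shear.

350.6 kN (bolt shear governs)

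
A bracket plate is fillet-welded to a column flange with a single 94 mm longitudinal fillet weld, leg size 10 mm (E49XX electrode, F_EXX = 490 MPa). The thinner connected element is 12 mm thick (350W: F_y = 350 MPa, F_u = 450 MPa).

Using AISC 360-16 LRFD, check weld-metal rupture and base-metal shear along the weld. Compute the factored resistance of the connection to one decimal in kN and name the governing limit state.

Weld metal: throat = 0.707×10 = 7.07 mm, L = 94 mm. φR_n = 0.75 × 0.6 × 490 × 7.07 × 94 = 146.5 kN.
Base metal shear (12 mm plate): yield φR_n = 1.0×0.6×350×12×94 = 236.9 kN; rupture φR_n = 0.75×0.6×450×12×94 = 228.4 kN; take 228.4 kN (rupture).
Governing: min(146.5, 228.4) = 146.5 kN → weld metal.

146.5 kN (weld metal governs)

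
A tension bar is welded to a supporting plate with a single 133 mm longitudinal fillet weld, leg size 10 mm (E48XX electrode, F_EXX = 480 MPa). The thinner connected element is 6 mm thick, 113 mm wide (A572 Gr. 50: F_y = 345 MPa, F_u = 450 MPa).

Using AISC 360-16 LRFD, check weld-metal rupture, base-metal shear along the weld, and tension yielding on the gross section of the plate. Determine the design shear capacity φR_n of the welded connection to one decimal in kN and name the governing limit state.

Weld metal: throat = 0.707×10 = 7.07 mm, L = 133 mm. φR_n = 0.75 × 0.6 × 480 × 7.07 × 133 = 203.1 kN.
Base metal shear (6 mm plate): yield φR_n = 1.0×0.6×345×6×133 = 165.2 kN; rupture φR_n = 0.75×0.6×450×6×133 = 161.6 kN; take 161.6 kN (rupture).
Tension yield (gross): A_g = 113×6 = 678 mm². φR_n = 0.90 × 345 × 678 = 210.5 kN.
Governing: min(203.1, 161.6, 210.5) = 161.6 kN → base-metal shear.

161.6 kN (base-metal shear governs)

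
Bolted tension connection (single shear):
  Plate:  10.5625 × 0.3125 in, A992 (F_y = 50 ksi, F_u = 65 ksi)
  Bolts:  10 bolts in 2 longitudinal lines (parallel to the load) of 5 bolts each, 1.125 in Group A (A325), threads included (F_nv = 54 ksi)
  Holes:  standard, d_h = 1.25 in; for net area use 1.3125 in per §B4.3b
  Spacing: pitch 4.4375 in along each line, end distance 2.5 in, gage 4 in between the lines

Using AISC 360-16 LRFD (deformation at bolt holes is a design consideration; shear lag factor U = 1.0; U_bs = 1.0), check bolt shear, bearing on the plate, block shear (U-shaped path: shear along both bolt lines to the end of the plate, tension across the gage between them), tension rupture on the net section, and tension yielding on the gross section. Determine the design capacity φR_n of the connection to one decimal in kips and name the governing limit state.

Bolt shear: A_b = π(1.125)²/4 = 0.99402 in². φR_n = 0.75 × 54 × 0.99402 × 10 × 1 = 402.6 kips.
Bearing (0.3125 in plate, F_u = 65 ksi): end bolts L_c = 2.5 − 1.25/2 = 1.875, R_n = min(1.2×1.875×0.3125×65, 2.4×1.125×0.3125×65) = 45.703 kips/bolt; interior L_c = 4.4375 − 1.25 = 3.1875, R_n = 54.844 kips/bolt. φR_n = 0.75 × (2×45.703 + 8×54.844) = 397.6 kips.
Block shear: shear path 2×[2.5+4×4.4375] = 2×20.25 in, A_gv = 12.656, A_nv = 2×(20.25 − 4.5×1.3125)×0.3125 = 8.9648 in²; tension across gage: (4 − 1×1.3125)×0.3125 = 0.83984 in². R_n = min(0.6×65×8.9648, 0.6×50×12.656) + 1.0×65×0.83984 = min(349.63, 379.68) + 54.59 = 404.22 kips. φR_n = 0.75 × 404.22 = 303.2 kips.
Tension rupture (net): A_n = (10.5625 − 2×1.3125)×0.3125 = 2.4805 in² (U = 1.0, A_e = A_n). φR_n = 0.75 × 65 × 2.4805 = 120.9 kips.
Tension yield (gross): A_g = 10.5625×0.3125 = 3.3008 in². φR_n = 0.90 × 50 × 3.3008 = 148.5 kips.
Governing: min(402.6, 397.6, 303.2, 120.9, 148.5) = 120.9 kips → net-section rupture.

120.9 kips (net-section rupture governs)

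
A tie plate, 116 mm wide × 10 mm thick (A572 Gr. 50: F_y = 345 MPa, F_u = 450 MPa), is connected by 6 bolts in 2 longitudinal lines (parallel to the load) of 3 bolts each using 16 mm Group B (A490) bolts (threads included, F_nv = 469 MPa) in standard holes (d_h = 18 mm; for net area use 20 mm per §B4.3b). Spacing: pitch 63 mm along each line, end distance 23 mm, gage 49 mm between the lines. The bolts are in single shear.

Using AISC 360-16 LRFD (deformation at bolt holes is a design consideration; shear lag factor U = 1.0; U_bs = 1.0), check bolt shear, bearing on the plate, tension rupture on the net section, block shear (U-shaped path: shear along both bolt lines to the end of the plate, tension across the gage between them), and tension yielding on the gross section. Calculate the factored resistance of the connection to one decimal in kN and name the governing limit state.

Bolt shear: A_b = π(16)²/4 = 201.06 mm². φR_n = 0.75 × 469 × 201.06 × 6 × 1 = 424.3 kN.
Bearing (10 mm plate, F_u = 450 MPa): end bolts L_c = 23 − 18/2 = 14, R_n = min(1.2×14×10×450, 2.4×16×10×450) = 75.6 kN/bolt; interior L_c = 63 − 18 = 45, R_n = 172.8 kN/bolt. φR_n = 0.75 × (2×75.6 + 4×172.8) = 631.8 kN.
Tension rupture (net): A_n = (116 − 2×20)×10 = 760 mm² (U = 1.0, A_e = A_n). φR_n = 0.75 × 450 × 760 = 256.5 kN.
Block shear: shear path 2×[23+2×63] = 2×149 mm, A_gv = 2980, A_nv = 2×(149 − 2.5×20)×10 = 1980 mm²; tension across gage: (49 − 1×20)×10 = 290 mm². R_n = min(0.6×450×1980, 0.6×345×2980) + 1.0×450×290 = min(534.6, 616.86) + 130.5 = 665.1 kN. φR_n = 0.75 × 665.1 = 498.8 kN.
Tension yield (gross): A_g = 116×10 = 1160 mm². φR_n = 0.90 × 345 × 1160 = 360.2 kN.
Governing: min(424.3, 631.8, 256.5, 498.8, 360.2) = 256.5 kN → net-section rupture.

256.5 kN (net-section rupture governs)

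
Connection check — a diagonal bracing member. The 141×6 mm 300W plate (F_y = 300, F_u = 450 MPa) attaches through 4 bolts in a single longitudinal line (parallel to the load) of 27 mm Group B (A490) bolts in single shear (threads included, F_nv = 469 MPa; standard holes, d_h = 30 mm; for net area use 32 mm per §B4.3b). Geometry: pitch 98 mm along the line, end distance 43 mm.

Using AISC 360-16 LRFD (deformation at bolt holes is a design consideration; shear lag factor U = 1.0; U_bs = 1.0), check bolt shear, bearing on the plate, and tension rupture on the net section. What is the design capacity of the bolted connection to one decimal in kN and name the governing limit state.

Bolt shear: A_b = π(27)²/4 = 572.56 mm². φR_n = 0.75 × 469 × 572.56 × 4 × 1 = 805.6 kN.
Bearing (6 mm plate, F_u = 450 MPa): end bolts L_c = 43 − 30/2 = 28, R_n = min(1.2×28×6×450, 2.4×27×6×450) = 90.72 kN/bolt; interior L_c = 98 − 30 = 68, R_n = 174.96 kN/bolt. φR_n = 0.75 × (1×90.72 + 3×174.96) = 461.7 kN.
Tension rupture (net): A_n = (141 − 1×32)×6 = 654 mm² (U = 1.0, A_e = A_n). φR_n = 0.75 × 450 × 654 = 220.7 kN.
Governing: min(805.6, 461.7, 220.7) = 220.7 kN → net-section rupture.

220.7 kN (net-section rupture governs)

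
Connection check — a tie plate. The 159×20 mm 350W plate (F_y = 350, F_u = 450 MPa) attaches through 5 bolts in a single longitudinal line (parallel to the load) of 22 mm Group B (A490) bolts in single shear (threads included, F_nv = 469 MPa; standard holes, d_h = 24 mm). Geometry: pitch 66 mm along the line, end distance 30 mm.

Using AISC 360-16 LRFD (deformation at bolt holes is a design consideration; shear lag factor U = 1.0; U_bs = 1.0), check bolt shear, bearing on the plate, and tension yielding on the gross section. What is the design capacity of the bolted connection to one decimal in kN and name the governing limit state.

668.6 kN (bolt shear governs)

Bolt shear: A_b = π(22)²/4 = 380.13 mm². φR_n = 0.75 × 469 × 380.13 × 5 × 1 = 668.6 kN.
Bearing (20 mm plate, F_u = 450 MPa): end bolts L_c = 30 − 24/2 = 18, R_n = min(1.2×18×20×450, 2.4×22×20×450) = 194.4 kN/bolt; interior L_c = 66 − 24 = 42, R_n = 453.6 kN/bolt. φR_n = 0.75 × (1×194.4 + 4×453.6) = 1506.6 kN.
Tension yield (gross): A_g = 159×20 = 3180 mm². φR_n = 0.90 × 350 × 3180 = 1001.7 kN.
Governing: min(668.6, 1506.6, 1001.7) = 668.6 kN → bolt shear.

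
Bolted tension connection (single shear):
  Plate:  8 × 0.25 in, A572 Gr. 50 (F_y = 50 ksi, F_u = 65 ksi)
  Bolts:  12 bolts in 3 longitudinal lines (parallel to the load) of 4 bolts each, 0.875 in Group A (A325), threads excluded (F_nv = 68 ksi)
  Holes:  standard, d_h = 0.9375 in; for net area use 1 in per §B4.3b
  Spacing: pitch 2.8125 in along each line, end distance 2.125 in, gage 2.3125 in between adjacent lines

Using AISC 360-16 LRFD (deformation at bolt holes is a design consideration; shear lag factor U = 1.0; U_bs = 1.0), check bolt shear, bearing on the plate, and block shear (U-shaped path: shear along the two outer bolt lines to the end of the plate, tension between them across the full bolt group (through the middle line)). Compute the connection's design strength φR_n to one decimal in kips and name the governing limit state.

Bolt shear: A_b = π(0.875)²/4 = 0.60132 in². φR_n = 0.75 × 68 × 0.60132 × 12 × 1 = 368.0 kips.
Bearing (0.25 in plate, F_u = 65 ksi): end bolts L_c = 2.125 − 0.9375/2 = 1.65625, R_n = min(1.2×1.65625×0.25×65, 2.4×0.875×0.25×65) = 32.297 kips/bolt; interior L_c = 2.8125 − 0.9375 = 1.875, R_n = 34.125 kips/bolt. φR_n = 0.75 × (3×32.297 + 9×34.125) = 303.0 kips.
Block shear: shear path 2×[2.125+3×2.8125] = 2×10.5625 in, A_gv = 5.2813, A_nv = 2×(10.5625 − 3.5×1)×0.25 = 3.5313 in²; tension across gage: (4.625 − 2×1)×0.25 = 0.65625 in². R_n = min(0.6×65×3.5313, 0.6×50×5.2813) + 1.0×65×0.65625 = min(137.72, 158.44) + 42.656 = 180.38 kips. φR_n = 0.75 × 180.38 = 135.3 kips.
Governing: min(368.0, 303.0, 135.3) = 135.3 kips → block shear.

135.3 kips (block shear governs)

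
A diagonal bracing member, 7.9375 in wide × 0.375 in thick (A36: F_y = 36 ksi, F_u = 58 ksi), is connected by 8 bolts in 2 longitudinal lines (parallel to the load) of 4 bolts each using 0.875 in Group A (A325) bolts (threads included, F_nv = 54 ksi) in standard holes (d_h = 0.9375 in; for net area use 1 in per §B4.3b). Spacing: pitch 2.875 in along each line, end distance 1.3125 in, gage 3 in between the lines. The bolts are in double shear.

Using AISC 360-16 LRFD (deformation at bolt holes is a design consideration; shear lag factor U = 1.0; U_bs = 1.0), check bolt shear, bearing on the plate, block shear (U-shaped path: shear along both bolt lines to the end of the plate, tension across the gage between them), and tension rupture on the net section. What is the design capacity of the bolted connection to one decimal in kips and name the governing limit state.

Bolt shear: A_b = π(0.875)²/4 = 0.60132 in². φR_n = 0.75 × 54 × 0.60132 × 8 × 2 = 389.7 kips.
Bearing (0.375 in plate, F_u = 58 ksi): end bolts L_c = 1.3125 − 0.9375/2 = 0.84375, R_n = min(1.2×0.84375×0.375×58, 2.4×0.875×0.375×58) = 22.022 kips/bolt; interior L_c = 2.875 − 0.9375 = 1.9375, R_n = 45.675 kips/bolt. φR_n = 0.75 × (2×22.022 + 6×45.675) = 238.6 kips.
Block shear: shear path 2×[1.3125+3×2.875] = 2×9.9375 in, A_gv = 7.4531, A_nv = 2×(9.9375 − 3.5×1)×0.375 = 4.8281 in²; tension across gage: (3 − 1×1)×0.375 = 0.75 in². R_n = min(0.6×58×4.8281, 0.6×36×7.4531) + 1.0×58×0.75 = min(168.02, 160.99) + 43.5 = 204.49 kips. φR_n = 0.75 × 204.49 = 153.4 kips.
Tension rupture (net): A_n = (7.9375 − 2×1)×0.375 = 2.2266 in² (U = 1.0, A_e = A_n). φR_n = 0.75 × 58 × 2.2266 = 96.9 kips.
Governing: min(389.7, 238.6, 153.4, 96.9) = 96.9 kips → net-section rupture.

96.9 kips (net-section rupture governs)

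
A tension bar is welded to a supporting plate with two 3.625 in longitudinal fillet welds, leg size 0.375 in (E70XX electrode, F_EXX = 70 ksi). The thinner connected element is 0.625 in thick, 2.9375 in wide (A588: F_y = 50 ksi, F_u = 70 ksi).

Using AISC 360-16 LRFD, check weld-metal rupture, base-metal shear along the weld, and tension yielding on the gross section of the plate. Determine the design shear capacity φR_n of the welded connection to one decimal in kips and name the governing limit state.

60.5 kips (weld metal governs)

Weld metal: throat = 0.707×0.375 = 0.26513 in, L = 2×3.625 = 7.25 in. φR_n = 0.75 × 0.6 × 70 × 0.26513 × 7.25 = 60.5 kips.
Base metal shear (0.625 in plate): yield φR_n = 1.0×0.6×50×0.625×7.25 = 135.9 kips; rupture φR_n = 0.75×0.6×70×0.625×7.25 = 142.7 kips; take 135.9 kips (yield).
Tension yield (gross): A_g = 2.9375×0.625 = 1.8359 in². φR_n = 0.90 × 50 × 1.8359 = 82.6 kips.
Governing: min(60.5, 135.9, 82.6) = 60.5 kips → weld metal.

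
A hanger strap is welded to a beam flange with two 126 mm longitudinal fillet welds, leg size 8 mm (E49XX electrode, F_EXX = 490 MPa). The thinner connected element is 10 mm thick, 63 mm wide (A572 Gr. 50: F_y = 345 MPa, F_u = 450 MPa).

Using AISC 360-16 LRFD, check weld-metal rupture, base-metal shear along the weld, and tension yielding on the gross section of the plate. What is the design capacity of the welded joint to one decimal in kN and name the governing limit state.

195.6 kN (gross-section yield governs)

Weld metal: throat = 0.707×8 = 5.656 mm, L = 2×126 = 252 mm. φR_n = 0.75 × 0.6 × 490 × 5.656 × 252 = 314.3 kN.
Base metal shear (10 mm plate): yield φR_n = 1.0×0.6×345×10×252 = 521.6 kN; rupture φR_n = 0.75×0.6×450×10×252 = 510.3 kN; take 510.3 kN (rupture).
Tension yield (gross): A_g = 63×10 = 630 mm². φR_n = 0.90 × 345 × 630 = 195.6 kN.
Governing: min(314.3, 510.3, 195.6) = 195.6 kN → gross-section yield.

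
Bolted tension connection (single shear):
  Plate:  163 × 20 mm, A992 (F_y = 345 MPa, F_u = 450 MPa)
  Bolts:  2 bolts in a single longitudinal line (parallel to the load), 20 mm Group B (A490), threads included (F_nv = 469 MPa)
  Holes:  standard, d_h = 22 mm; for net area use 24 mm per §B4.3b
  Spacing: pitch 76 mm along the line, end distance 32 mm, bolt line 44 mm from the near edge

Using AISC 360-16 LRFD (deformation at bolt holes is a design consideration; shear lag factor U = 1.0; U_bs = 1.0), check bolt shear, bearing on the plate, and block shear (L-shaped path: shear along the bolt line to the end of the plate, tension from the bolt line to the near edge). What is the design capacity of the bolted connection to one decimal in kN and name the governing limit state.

Bolt shear: A_b = π(20)²/4 = 314.16 mm². φR_n = 0.75 × 469 × 314.16 × 2 × 1 = 221.0 kN.
Bearing (20 mm plate, F_u = 450 MPa): end bolts L_c = 32 − 22/2 = 21, R_n = min(1.2×21×20×450, 2.4×20×20×450) = 226.8 kN/bolt; interior L_c = 76 − 22 = 54, R_n = 432 kN/bolt. φR_n = 0.75 × (1×226.8 + 1×432) = 494.1 kN.
Block shear: shear path 1×[32+1×76] = 1×108 mm, A_gv = 2160, A_nv = 1×(108 − 1.5×24)×20 = 1440 mm²; tension to near edge: (44 − 0.5×24)×20 = 640 mm². R_n = min(0.6×450×1440, 0.6×345×2160) + 1.0×450×640 = min(388.8, 447.12) + 288 = 676.8 kN. φR_n = 0.75 × 676.8 = 507.6 kN.
Governing: min(221.0, 494.1, 507.6) = 221.0 kN → bolt shear.

221.0 kN (bolt shear governs)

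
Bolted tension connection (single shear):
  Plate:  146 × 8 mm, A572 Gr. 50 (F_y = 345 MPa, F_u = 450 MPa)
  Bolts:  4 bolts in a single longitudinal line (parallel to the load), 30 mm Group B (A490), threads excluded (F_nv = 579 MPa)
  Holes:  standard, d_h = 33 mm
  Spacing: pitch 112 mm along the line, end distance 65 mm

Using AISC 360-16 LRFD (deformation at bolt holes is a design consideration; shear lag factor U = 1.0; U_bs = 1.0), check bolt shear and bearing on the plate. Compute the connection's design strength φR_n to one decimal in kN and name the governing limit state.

740.3 kN (bearing governs)

Bolt shear: A_b = π(30)²/4 = 706.86 mm². φR_n = 0.75 × 579 × 706.86 × 4 × 1 = 1227.8 kN.
Bearing (8 mm plate, F_u = 450 MPa): end bolts L_c = 65 − 33/2 = 48.5, R_n = min(1.2×48.5×8×450, 2.4×30×8×450) = 209.52 kN/bolt; interior L_c = 112 − 33 = 79, R_n = 259.2 kN/bolt. φR_n = 0.75 × (1×209.52 + 3×259.2) = 740.3 kN.
Governing: min(1227.8, 740.3) = 740.3 kN → bearing.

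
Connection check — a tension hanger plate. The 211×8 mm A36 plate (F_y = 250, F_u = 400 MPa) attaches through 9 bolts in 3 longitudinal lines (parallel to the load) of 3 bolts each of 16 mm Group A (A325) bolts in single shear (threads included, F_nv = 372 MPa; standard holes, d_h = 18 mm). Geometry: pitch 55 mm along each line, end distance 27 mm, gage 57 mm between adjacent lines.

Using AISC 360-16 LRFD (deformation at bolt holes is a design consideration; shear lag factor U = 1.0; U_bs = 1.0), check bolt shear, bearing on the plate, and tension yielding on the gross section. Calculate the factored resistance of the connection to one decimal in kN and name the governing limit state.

379.8 kN (gross-section yield governs)

Bolt shear: A_b = π(16)²/4 = 201.06 mm². φR_n = 0.75 × 372 × 201.06 × 9 × 1 = 504.9 kN.
Bearing (8 mm plate, F_u = 400 MPa): end bolts L_c = 27 − 18/2 = 18, R_n = min(1.2×18×8×400, 2.4×16×8×400) = 69.12 kN/bolt; interior L_c = 55 − 18 = 37, R_n = 122.88 kN/bolt. φR_n = 0.75 × (3×69.12 + 6×122.88) = 708.5 kN.
Tension yield (gross): A_g = 211×8 = 1688 mm². φR_n = 0.90 × 250 × 1688 = 379.8 kN.
Governing: min(504.9, 708.5, 379.8) = 379.8 kN → gross-section yield.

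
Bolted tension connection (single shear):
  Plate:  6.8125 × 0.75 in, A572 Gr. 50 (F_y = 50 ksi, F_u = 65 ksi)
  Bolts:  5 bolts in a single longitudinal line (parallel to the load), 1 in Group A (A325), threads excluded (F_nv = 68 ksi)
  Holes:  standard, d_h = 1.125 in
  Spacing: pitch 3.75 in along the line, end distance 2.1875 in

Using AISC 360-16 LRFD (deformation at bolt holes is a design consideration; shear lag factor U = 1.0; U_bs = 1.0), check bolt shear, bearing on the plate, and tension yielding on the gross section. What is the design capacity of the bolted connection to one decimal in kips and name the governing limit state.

Bolt shear: A_b = π(1)²/4 = 0.7854 in². φR_n = 0.75 × 68 × 0.7854 × 5 × 1 = 200.3 kips.
Bearing (0.75 in plate, F_u = 65 ksi): end bolts L_c = 2.1875 − 1.125/2 = 1.625, R_n = min(1.2×1.625×0.75×65, 2.4×1×0.75×65) = 95.063 kips/bolt; interior L_c = 3.75 − 1.125 = 2.625, R_n = 117 kips/bolt. φR_n = 0.75 × (1×95.063 + 4×117) = 422.3 kips.
Tension yield (gross): A_g = 6.8125×0.75 = 5.1094 in². φR_n = 0.90 × 50 × 5.1094 = 229.9 kips.
Governing: min(200.3, 422.3, 229.9) = 200.3 kips → bolt shear.

200.3 kips (bolt shear governs)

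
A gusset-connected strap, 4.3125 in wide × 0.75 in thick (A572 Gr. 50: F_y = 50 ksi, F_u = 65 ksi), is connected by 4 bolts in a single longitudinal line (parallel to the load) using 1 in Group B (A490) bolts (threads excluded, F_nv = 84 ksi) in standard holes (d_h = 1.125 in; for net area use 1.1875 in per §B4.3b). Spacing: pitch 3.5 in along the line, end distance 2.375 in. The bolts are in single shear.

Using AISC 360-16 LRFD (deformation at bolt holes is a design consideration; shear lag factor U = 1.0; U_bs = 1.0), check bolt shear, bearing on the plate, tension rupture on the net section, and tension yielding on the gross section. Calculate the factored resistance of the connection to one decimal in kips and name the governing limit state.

Bolt shear: A_b = π(1)²/4 = 0.7854 in². φR_n = 0.75 × 84 × 0.7854 × 4 × 1 = 197.9 kips.
Bearing (0.75 in plate, F_u = 65 ksi): end bolts L_c = 2.375 − 1.125/2 = 1.8125, R_n = min(1.2×1.8125×0.75×65, 2.4×1×0.75×65) = 106.03 kips/bolt; interior L_c = 3.5 − 1.125 = 2.375, R_n = 117 kips/bolt. φR_n = 0.75 × (1×106.03 + 3×117) = 342.8 kips.
Tension rupture (net): A_n = (4.3125 − 1×1.1875)×0.75 = 2.3438 in² (U = 1.0, A_e = A_n). φR_n = 0.75 × 65 × 2.3438 = 114.3 kips.
Tension yield (gross): A_g = 4.3125×0.75 = 3.2344 in². φR_n = 0.90 × 50 × 3.2344 = 145.5 kips.
Governing: min(197.9, 342.8, 114.3, 145.5) = 114.3 kips → net-section rupture.

114.3 kips (net-section rupture governs)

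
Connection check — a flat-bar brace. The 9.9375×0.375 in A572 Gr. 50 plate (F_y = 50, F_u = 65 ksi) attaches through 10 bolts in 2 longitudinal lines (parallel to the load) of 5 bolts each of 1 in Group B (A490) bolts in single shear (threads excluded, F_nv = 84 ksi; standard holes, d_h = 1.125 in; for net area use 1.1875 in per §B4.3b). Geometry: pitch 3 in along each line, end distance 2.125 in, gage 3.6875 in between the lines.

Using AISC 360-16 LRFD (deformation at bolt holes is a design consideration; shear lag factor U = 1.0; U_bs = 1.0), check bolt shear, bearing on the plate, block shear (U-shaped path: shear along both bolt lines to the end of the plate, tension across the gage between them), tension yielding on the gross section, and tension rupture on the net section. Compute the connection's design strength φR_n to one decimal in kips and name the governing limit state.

138.3 kips (net-section rupture governs)

Bolt shear: A_b = π(1)²/4 = 0.7854 in². φR_n = 0.75 × 84 × 0.7854 × 10 × 1 = 494.8 kips.
Bearing (0.375 in plate, F_u = 65 ksi): end bolts L_c = 2.125 − 1.125/2 = 1.5625, R_n = min(1.2×1.5625×0.375×65, 2.4×1×0.375×65) = 45.703 kips/bolt; interior L_c = 3 − 1.125 = 1.875, R_n = 54.844 kips/bolt. φR_n = 0.75 × (2×45.703 + 8×54.844) = 397.6 kips.
Block shear: shear path 2×[2.125+4×3] = 2×14.125 in, A_gv = 10.594, A_nv = 2×(14.125 − 4.5×1.1875)×0.375 = 6.5859 in²; tension across gage: (3.6875 − 1×1.1875)×0.375 = 0.9375 in². R_n = min(0.6×65×6.5859, 0.6×50×10.594) + 1.0×65×0.9375 = min(256.85, 317.82) + 60.938 = 317.79 kips. φR_n = 0.75 × 317.79 = 238.3 kips.
Tension yield (gross): A_g = 9.9375×0.375 = 3.7266 in². φR_n = 0.90 × 50 × 3.7266 = 167.7 kips.
Tension rupture (net): A_n = (9.9375 − 2×1.1875)×0.375 = 2.8359 in² (U = 1.0, A_e = A_n). φR_n = 0.75 × 65 × 2.8359 = 138.3 kips.
Governing: min(494.8, 397.6, 238.3, 167.7, 138.3) = 138.3 kips → net-section rupture.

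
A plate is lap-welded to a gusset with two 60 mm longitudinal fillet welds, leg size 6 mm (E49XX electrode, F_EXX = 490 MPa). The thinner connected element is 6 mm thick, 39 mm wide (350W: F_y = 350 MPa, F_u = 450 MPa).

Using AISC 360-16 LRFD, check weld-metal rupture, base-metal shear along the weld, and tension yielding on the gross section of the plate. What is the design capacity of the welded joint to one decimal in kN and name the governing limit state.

73.7 kN (gross-section yield governs)

Weld metal: throat = 0.707×6 = 4.242 mm, L = 2×60 = 120 mm. φR_n = 0.75 × 0.6 × 490 × 4.242 × 120 = 112.2 kN.
Base metal shear (6 mm plate): yield φR_n = 1.0×0.6×350×6×120 = 151.2 kN; rupture φR_n = 0.75×0.6×450×6×120 = 145.8 kN; take 145.8 kN (rupture).
Tension yield (gross): A_g = 39×6 = 234 mm². φR_n = 0.90 × 350 × 234 = 73.7 kN.
Governing: min(112.2, 145.8, 73.7) = 73.7 kN → gross-section yield.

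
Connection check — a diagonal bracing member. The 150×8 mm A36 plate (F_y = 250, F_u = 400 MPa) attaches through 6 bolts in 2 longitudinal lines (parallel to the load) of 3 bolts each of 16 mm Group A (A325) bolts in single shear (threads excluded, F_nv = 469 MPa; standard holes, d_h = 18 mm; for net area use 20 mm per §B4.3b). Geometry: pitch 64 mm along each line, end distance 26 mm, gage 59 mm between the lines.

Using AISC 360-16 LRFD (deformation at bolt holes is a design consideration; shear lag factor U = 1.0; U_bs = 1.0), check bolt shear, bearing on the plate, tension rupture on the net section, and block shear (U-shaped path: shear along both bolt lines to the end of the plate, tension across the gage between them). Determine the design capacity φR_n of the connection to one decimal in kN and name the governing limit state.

264.0 kN (net-section rupture governs)

Bolt shear: A_b = π(16)²/4 = 201.06 mm². φR_n = 0.75 × 469 × 201.06 × 6 × 1 = 424.3 kN.
Bearing (8 mm plate, F_u = 400 MPa): end bolts L_c = 26 − 18/2 = 17, R_n = min(1.2×17×8×400, 2.4×16×8×400) = 65.28 kN/bolt; interior L_c = 64 − 18 = 46, R_n = 122.88 kN/bolt. φR_n = 0.75 × (2×65.28 + 4×122.88) = 466.6 kN.
Tension rupture (net): A_n = (150 − 2×20)×8 = 880 mm² (U = 1.0, A_e = A_n). φR_n = 0.75 × 400 × 880 = 264.0 kN.
Block shear: shear path 2×[26+2×64] = 2×154 mm, A_gv = 2464, A_nv = 2×(154 − 2.5×20)×8 = 1664 mm²; tension across gage: (59 − 1×20)×8 = 312 mm². R_n = min(0.6×400×1664, 0.6×250×2464) + 1.0×400×312 = min(399.36, 369.6) + 124.8 = 494.4 kN. φR_n = 0.75 × 494.4 = 370.8 kN.
Governing: min(424.3, 466.6, 264.0, 370.8) = 264.0 kN → net-section rupture.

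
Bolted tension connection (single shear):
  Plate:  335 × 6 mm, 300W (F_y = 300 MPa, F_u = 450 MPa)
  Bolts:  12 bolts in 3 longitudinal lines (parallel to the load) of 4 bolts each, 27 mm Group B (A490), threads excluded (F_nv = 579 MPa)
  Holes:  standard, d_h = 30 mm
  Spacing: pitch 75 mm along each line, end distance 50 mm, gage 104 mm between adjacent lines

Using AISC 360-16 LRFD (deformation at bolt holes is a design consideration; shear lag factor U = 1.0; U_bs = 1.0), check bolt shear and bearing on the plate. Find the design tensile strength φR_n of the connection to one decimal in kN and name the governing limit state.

1239.3 kN (bearing governs)

Bolt shear: A_b = π(27)²/4 = 572.56 mm². φR_n = 0.75 × 579 × 572.56 × 12 × 1 = 2983.6 kN.
Bearing (6 mm plate, F_u = 450 MPa): end bolts L_c = 50 − 30/2 = 35, R_n = min(1.2×35×6×450, 2.4×27×6×450) = 113.4 kN/bolt; interior L_c = 75 − 30 = 45, R_n = 145.8 kN/bolt. φR_n = 0.75 × (3×113.4 + 9×145.8) = 1239.3 kN.
Governing: min(2983.6, 1239.3) = 1239.3 kN → bearing.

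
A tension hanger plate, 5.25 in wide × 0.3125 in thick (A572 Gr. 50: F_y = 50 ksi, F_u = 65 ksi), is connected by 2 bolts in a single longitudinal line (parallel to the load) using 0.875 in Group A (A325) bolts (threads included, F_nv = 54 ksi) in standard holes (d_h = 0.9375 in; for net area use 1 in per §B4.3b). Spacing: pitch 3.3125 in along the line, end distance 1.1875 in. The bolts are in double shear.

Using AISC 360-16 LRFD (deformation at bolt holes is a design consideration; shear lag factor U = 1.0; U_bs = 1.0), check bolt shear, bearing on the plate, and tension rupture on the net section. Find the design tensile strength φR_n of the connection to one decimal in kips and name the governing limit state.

Bolt shear: A_b = π(0.875)²/4 = 0.60132 in². φR_n = 0.75 × 54 × 0.60132 × 2 × 2 = 97.4 kips.
Bearing (0.3125 in plate, F_u = 65 ksi): end bolts L_c = 1.1875 − 0.9375/2 = 0.71875, R_n = min(1.2×0.71875×0.3125×65, 2.4×0.875×0.3125×65) = 17.52 kips/bolt; interior L_c = 3.3125 − 0.9375 = 2.375, R_n = 42.656 kips/bolt. φR_n = 0.75 × (1×17.52 + 1×42.656) = 45.1 kips.
Tension rupture (net): A_n = (5.25 − 1×1)×0.3125 = 1.3281 in² (U = 1.0, A_e = A_n). φR_n = 0.75 × 65 × 1.3281 = 64.7 kips.
Governing: min(97.4, 45.1, 64.7) = 45.1 kips → bearing.

45.1 kips (bearing governs)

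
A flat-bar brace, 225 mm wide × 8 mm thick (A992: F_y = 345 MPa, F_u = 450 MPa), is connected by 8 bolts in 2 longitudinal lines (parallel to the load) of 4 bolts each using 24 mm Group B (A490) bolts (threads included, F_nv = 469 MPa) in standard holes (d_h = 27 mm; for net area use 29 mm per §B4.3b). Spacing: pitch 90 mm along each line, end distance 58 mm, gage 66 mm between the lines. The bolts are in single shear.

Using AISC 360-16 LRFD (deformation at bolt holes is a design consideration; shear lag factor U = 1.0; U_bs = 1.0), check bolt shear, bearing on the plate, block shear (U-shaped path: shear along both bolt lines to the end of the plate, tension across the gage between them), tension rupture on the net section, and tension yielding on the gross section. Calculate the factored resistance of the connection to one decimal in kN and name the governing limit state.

450.9 kN (net-section rupture governs)

Bolt shear: A_b = π(24)²/4 = 452.39 mm². φR_n = 0.75 × 469 × 452.39 × 8 × 1 = 1273.0 kN.
Bearing (8 mm plate, F_u = 450 MPa): end bolts L_c = 58 − 27/2 = 44.5, R_n = min(1.2×44.5×8×450, 2.4×24×8×450) = 192.24 kN/bolt; interior L_c = 90 − 27 = 63, R_n = 207.36 kN/bolt. φR_n = 0.75 × (2×192.24 + 6×207.36) = 1221.5 kN.
Block shear: shear path 2×[58+3×90] = 2×328 mm, A_gv = 5248, A_nv = 2×(328 − 3.5×29)×8 = 3624 mm²; tension across gage: (66 − 1×29)×8 = 296 mm². R_n = min(0.6×450×3624, 0.6×345×5248) + 1.0×450×296 = min(978.48, 1086.3) + 133.2 = 1111.7 kN. φR_n = 0.75 × 1111.7 = 833.8 kN.
Tension rupture (net): A_n = (225 − 2×29)×8 = 1336 mm² (U = 1.0, A_e = A_n). φR_n = 0.75 × 450 × 1336 = 450.9 kN.
Tension yield (gross): A_g = 225×8 = 1800 mm². φR_n = 0.90 × 345 × 1800 = 558.9 kN.
Governing: min(1273.0, 1221.5, 833.8, 450.9, 558.9) = 450.9 kN → net-section rupture.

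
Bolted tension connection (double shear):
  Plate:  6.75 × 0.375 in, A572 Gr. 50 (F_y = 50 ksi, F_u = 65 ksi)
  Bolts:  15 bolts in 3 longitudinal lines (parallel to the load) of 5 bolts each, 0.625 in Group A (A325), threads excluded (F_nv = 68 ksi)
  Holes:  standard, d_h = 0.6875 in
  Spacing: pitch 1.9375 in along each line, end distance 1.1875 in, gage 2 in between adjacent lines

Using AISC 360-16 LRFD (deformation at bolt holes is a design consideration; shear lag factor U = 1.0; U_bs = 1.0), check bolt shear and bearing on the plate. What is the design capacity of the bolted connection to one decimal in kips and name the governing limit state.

Bolt shear: A_b = π(0.625)²/4 = 0.3068 in². φR_n = 0.75 × 68 × 0.3068 × 15 × 2 = 469.4 kips.
Bearing (0.375 in plate, F_u = 65 ksi): end bolts L_c = 1.1875 − 0.6875/2 = 0.84375, R_n = min(1.2×0.84375×0.375×65, 2.4×0.625×0.375×65) = 24.68 kips/bolt; interior L_c = 1.9375 − 0.6875 = 1.25, R_n = 36.563 kips/bolt. φR_n = 0.75 × (3×24.68 + 12×36.563) = 384.6 kips.
Governing: min(469.4, 384.6) = 384.6 kips → bearing.

384.6 kips (bearing governs)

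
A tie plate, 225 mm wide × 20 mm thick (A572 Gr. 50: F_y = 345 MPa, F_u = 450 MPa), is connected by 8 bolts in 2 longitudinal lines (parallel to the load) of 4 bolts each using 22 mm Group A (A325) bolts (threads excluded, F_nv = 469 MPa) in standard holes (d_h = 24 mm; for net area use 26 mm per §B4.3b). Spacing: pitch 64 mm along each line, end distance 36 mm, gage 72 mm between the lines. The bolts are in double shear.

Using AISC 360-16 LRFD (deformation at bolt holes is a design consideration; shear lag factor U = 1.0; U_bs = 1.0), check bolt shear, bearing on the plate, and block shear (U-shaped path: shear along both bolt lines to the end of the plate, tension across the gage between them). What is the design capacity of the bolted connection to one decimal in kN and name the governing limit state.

Bolt shear: A_b = π(22)²/4 = 380.13 mm². φR_n = 0.75 × 469 × 380.13 × 8 × 2 = 2139.4 kN.
Bearing (20 mm plate, F_u = 450 MPa): end bolts L_c = 36 − 24/2 = 24, R_n = min(1.2×24×20×450, 2.4×22×20×450) = 259.2 kN/bolt; interior L_c = 64 − 24 = 40, R_n = 432 kN/bolt. φR_n = 0.75 × (2×259.2 + 6×432) = 2332.8 kN.
Block shear: shear path 2×[36+3×64] = 2×228 mm, A_gv = 9120, A_nv = 2×(228 − 3.5×26)×20 = 5480 mm²; tension across gage: (72 − 1×26)×20 = 920 mm². R_n = min(0.6×450×5480, 0.6×345×9120) + 1.0×450×920 = min(1479.6, 1887.8) + 414 = 1893.6 kN. φR_n = 0.75 × 1893.6 = 1420.2 kN.
Governing: min(2139.4, 2332.8, 1420.2) = 1420.2 kN → block shear.

1420.2 kN (block shear governs)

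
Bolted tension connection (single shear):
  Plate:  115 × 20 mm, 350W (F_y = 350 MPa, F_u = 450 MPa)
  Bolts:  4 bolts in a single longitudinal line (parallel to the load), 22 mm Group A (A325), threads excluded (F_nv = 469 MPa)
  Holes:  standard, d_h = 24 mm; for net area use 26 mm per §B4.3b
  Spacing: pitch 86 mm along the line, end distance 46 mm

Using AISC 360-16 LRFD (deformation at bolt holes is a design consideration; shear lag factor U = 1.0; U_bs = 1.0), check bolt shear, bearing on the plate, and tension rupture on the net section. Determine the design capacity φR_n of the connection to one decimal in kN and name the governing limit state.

Bolt shear: A_b = π(22)²/4 = 380.13 mm². φR_n = 0.75 × 469 × 380.13 × 4 × 1 = 534.8 kN.
Bearing (20 mm plate, F_u = 450 MPa): end bolts L_c = 46 − 24/2 = 34, R_n = min(1.2×34×20×450, 2.4×22×20×450) = 367.2 kN/bolt; interior L_c = 86 − 24 = 62, R_n = 475.2 kN/bolt. φR_n = 0.75 × (1×367.2 + 3×475.2) = 1344.6 kN.
Tension rupture (net): A_n = (115 − 1×26)×20 = 1780 mm² (U = 1.0, A_e = A_n). φR_n = 0.75 × 450 × 1780 = 600.8 kN.
Governing: min(534.8, 1344.6, 600.8) = 534.8 kN → bolt shear.

534.8 kN (bolt shear governs)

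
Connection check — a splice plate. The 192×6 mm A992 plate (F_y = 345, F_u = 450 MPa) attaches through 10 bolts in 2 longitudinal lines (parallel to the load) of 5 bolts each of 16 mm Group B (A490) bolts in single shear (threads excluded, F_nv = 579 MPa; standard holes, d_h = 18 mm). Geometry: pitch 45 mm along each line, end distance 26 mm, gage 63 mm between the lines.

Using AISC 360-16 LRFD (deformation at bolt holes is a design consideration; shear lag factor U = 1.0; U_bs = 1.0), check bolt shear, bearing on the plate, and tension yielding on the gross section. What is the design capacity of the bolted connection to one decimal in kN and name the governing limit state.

357.7 kN (gross-section yield governs)

Bolt shear: A_b = π(16)²/4 = 201.06 mm². φR_n = 0.75 × 579 × 201.06 × 10 × 1 = 873.1 kN.
Bearing (6 mm plate, F_u = 450 MPa): end bolts L_c = 26 − 18/2 = 17, R_n = min(1.2×17×6×450, 2.4×16×6×450) = 55.08 kN/bolt; interior L_c = 45 − 18 = 27, R_n = 87.48 kN/bolt. φR_n = 0.75 × (2×55.08 + 8×87.48) = 607.5 kN.
Tension yield (gross): A_g = 192×6 = 1152 mm². φR_n = 0.90 × 345 × 1152 = 357.7 kN.
Governing: min(873.1, 607.5, 357.7) = 357.7 kN → gross-section yield.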